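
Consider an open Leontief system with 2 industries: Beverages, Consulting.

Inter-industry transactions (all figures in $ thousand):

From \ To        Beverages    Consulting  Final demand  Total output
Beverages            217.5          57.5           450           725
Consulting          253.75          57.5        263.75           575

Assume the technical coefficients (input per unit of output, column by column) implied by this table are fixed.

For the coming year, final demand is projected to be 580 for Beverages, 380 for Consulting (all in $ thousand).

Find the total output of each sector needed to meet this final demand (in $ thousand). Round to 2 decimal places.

Technical coefficients a_ij = z_ij / X_j:
  a_BB = 217.5/725 = 0.30, a_CB = 253.75/725 = 0.35
  a_BC = 57.5/575 = 0.10, a_CC = 57.5/575 = 0.10
I − A =
  [   0.70    -0.10]
  [  -0.35     0.90]
det(I−A) = (0.70)(0.90) − (-0.10)(-0.35) = 0.5950
adj(I−A) = [[0.90, 0.10], [0.35, 0.70]]
(I − A)⁻¹ = adj(I−A) / det(I−A) ≈
  [   1.5126     0.1681]
  [   0.5882     1.1765]
x = (I − A)⁻¹ d = adj(I−A)·d / det(I−A), with det(I−A) = 0.5950:
  x_B = (0.90·580 + 0.10·380) / 0.5950 = 560.00 / 0.5950 ≈ 941.18
  x_C = (0.35·580 + 0.70·380) / 0.5950 = 469.00 / 0.5950 ≈ 788.24

x_B = 941.18, x_C = 788.24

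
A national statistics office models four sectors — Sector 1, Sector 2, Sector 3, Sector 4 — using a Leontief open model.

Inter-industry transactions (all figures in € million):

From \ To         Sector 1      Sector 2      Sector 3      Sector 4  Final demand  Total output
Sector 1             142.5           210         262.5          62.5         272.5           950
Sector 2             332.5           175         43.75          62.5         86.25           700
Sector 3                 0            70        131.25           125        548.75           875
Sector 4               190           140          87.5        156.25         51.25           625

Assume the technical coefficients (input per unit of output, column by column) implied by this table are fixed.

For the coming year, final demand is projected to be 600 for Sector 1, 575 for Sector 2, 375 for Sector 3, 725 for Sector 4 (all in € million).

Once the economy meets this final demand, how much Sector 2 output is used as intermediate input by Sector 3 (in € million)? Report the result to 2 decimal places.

Technical coefficients a_ij = z_ij / X_j:
  a_11 = 142.5/950 = 0.15, a_21 = 332.5/950 = 0.35, a_31 = 0/950 = 0.00, a_41 = 190/950 = 0.20
  a_12 = 210/700 = 0.30, a_22 = 175/700 = 0.25, a_32 = 70/700 = 0.10, a_42 = 140/700 = 0.20
  a_13 = 262.5/875 = 0.30, a_23 = 43.75/875 = 0.05, a_33 = 131.25/875 = 0.15, a_43 = 87.5/875 = 0.10
  a_14 = 62.5/625 = 0.10, a_24 = 62.5/625 = 0.10, a_34 = 125/625 = 0.20, a_44 = 156.25/625 = 0.25
I − A =
  [   0.85    -0.30    -0.30    -0.10]
  [  -0.35     0.75    -0.05    -0.10]
  [   0.00    -0.10     0.85    -0.20]
  [  -0.20    -0.20    -0.10     0.75]
Compute the cofactors C_ij = (−1)^(i+j)·(3×3 minor ij) of I−A; the adjugate is their transpose:
adj(I−A) = Cᵀ =
  [ 0.439375   0.237750   0.185500   0.139750]
  [ 0.235125   0.495875   0.127625   0.131500]
  [ 0.072250   0.107750   0.354375   0.118500]
  [ 0.189500   0.210000   0.130750   0.437875]
det(I−A) = Σ_j (I−A)_1j·C_1j = (0.85)(0.439375) + (-0.30)(0.235125) + (-0.30)(0.072250) + (-0.10)(0.189500) = 0.26230625
(I − A)⁻¹ = adj(I−A) / det(I−A) ≈
  [   1.6750     0.9064     0.7072     0.5328]
  [   0.8964     1.8904     0.4865     0.5013]
  [   0.2754     0.4108     1.3510     0.4518]
  [   0.7224     0.8006     0.4985     1.6693]
First solve x = (I − A)⁻¹ d = adj(I−A)·d / det(I−A); in particular x_3 = (0.072250·600 + 0.107750·575 + 0.354375·375 + 0.118500·725) / 0.26230625 = 324.109375 / 0.26230625 ≈ 1235.6144.
Intermediate flow from 2 to 3: z_23 = a_23 · x_3 = 0.05 × 324.109375 / 0.26230625 = 16.20546875 / 0.26230625 ≈ 61.78.

z_23 = 61.78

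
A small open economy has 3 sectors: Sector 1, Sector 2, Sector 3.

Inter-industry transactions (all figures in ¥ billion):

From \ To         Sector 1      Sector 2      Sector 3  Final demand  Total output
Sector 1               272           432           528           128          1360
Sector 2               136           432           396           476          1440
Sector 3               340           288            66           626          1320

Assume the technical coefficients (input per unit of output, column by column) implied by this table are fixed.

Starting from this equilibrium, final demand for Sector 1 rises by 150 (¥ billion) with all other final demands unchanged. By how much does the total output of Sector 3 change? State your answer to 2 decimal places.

Δx_3 = 82.39

Technical coefficients a_ij = z_ij / X_j:
  a_11 = 272/1360 = 0.20, a_21 = 136/1360 = 0.10, a_31 = 340/1360 = 0.25
  a_12 = 432/1440 = 0.30, a_22 = 432/1440 = 0.30, a_32 = 288/1440 = 0.20
  a_13 = 528/1320 = 0.40, a_23 = 396/1320 = 0.30, a_33 = 66/1320 = 0.05
I − A =
  [   0.80    -0.30    -0.40]
  [  -0.10     0.70    -0.30]
  [  -0.25    -0.20     0.95]
Cofactors of I−A, C_ij = (−1)^(i+j)·(minor ij) (rows/columns in the sector order above):
  C_11 = (0.70)(0.95) − (-0.30)(-0.20) = 0.6050
  C_12 = −[(-0.10)(0.95) − (-0.30)(-0.25)] = 0.1700
  C_13 = (-0.10)(-0.20) − (0.70)(-0.25) = 0.1950
  C_21 = −[(-0.30)(0.95) − (-0.40)(-0.20)] = 0.3650
  C_22 = (0.80)(0.95) − (-0.40)(-0.25) = 0.6600
  C_23 = −[(0.80)(-0.20) − (-0.30)(-0.25)] = 0.2350
  C_31 = (-0.30)(-0.30) − (-0.40)(0.70) = 0.3700
  C_32 = −[(0.80)(-0.30) − (-0.40)(-0.10)] = 0.2800
  C_33 = (0.80)(0.70) − (-0.30)(-0.10) = 0.5300
det(I−A) = Σ_j (I−A)_1j·C_1j = (0.80)(0.6050) + (-0.30)(0.1700) + (-0.40)(0.1950) = 0.3550
adj(I−A) = Cᵀ =
  [ 0.6050   0.3650   0.3700]
  [ 0.1700   0.6600   0.2800]
  [ 0.1950   0.2350   0.5300]
(I − A)⁻¹ = adj(I−A) / det(I−A) ≈
  [   1.7042     1.0282     1.0423]
  [   0.4789     1.8592     0.7887]
  [   0.5493     0.6620     1.4930]
Δx = (I − A)⁻¹ Δd with Δd having +150 in the Sector 1 component and 0 elsewhere.
So Δx_3 = L_31 · (+150), where L_31 = adj(I−A)_31 / det(I−A) = 0.1950 / 0.3550.
Δx_3 = 0.1950 × (+150) / 0.3550 = 29.25 / 0.3550 ≈ 82.39.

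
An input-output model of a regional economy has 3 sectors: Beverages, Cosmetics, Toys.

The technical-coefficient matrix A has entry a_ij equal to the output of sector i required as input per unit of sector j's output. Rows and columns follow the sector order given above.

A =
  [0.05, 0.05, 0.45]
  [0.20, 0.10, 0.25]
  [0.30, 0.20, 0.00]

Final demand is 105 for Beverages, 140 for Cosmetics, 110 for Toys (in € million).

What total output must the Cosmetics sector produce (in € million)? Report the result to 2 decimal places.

I − A =
  [   0.95    -0.05    -0.45]
  [  -0.20     0.90    -0.25]
  [  -0.30    -0.20     1.00]
Cofactors of I−A, C_ij = (−1)^(i+j)·(minor ij) (rows/columns in the sector order above):
  C_11 = (0.90)(1.00) − (-0.25)(-0.20) = 0.8500
  C_12 = −[(-0.20)(1.00) − (-0.25)(-0.30)] = 0.2750
  C_13 = (-0.20)(-0.20) − (0.90)(-0.30) = 0.3100
  C_21 = −[(-0.05)(1.00) − (-0.45)(-0.20)] = 0.1400
  C_22 = (0.95)(1.00) − (-0.45)(-0.30) = 0.8150
  C_23 = −[(0.95)(-0.20) − (-0.05)(-0.30)] = 0.2050
  C_31 = (-0.05)(-0.25) − (-0.45)(0.90) = 0.4175
  C_32 = −[(0.95)(-0.25) − (-0.45)(-0.20)] = 0.3275
  C_33 = (0.95)(0.90) − (-0.05)(-0.20) = 0.8450
det(I−A) = Σ_j (I−A)_1j·C_1j = (0.95)(0.8500) + (-0.05)(0.2750) + (-0.45)(0.3100) = 0.65425
adj(I−A) = Cᵀ =
  [ 0.8500   0.1400   0.4175]
  [ 0.2750   0.8150   0.3275]
  [ 0.3100   0.2050   0.8450]
(I − A)⁻¹ = adj(I−A) / det(I−A) ≈
  [   1.2992     0.2140     0.6381]
  [   0.4203     1.2457     0.5006]
  [   0.4738     0.3133     1.2916]
x = (I − A)⁻¹ d = adj(I−A)·d / det(I−A), with det(I−A) = 0.65425:
  x_1 = (0.8500·105 + 0.1400·140 + 0.4175·110) / 0.65425 = 154.775 / 0.65425 ≈ 236.57
  x_2 = (0.2750·105 + 0.8150·140 + 0.3275·110) / 0.65425 = 179.00 / 0.65425 ≈ 273.60
  x_3 = (0.3100·105 + 0.2050·140 + 0.8450·110) / 0.65425 = 154.20 / 0.65425 ≈ 235.69

x_2 = 273.60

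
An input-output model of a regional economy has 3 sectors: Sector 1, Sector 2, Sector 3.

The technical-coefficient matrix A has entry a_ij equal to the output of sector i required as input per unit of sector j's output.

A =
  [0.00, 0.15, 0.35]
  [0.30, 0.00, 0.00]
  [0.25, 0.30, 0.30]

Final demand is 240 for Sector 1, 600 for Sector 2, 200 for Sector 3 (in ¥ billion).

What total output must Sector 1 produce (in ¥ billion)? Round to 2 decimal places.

I − A =
  [   1.00    -0.15    -0.35]
  [  -0.30     1.00     0.00]
  [  -0.25    -0.30     0.70]
Cofactors of I−A, C_ij = (−1)^(i+j)·(minor ij) (rows/columns in the sector order above):
  C_11 = (1.00)(0.70) − (0.00)(-0.30) = 0.7000
  C_12 = −[(-0.30)(0.70) − (0.00)(-0.25)] = 0.2100
  C_13 = (-0.30)(-0.30) − (1.00)(-0.25) = 0.3400
  C_21 = −[(-0.15)(0.70) − (-0.35)(-0.30)] = 0.2100
  C_22 = (1.00)(0.70) − (-0.35)(-0.25) = 0.6125
  C_23 = −[(1.00)(-0.30) − (-0.15)(-0.25)] = 0.3375
  C_31 = (-0.15)(0.00) − (-0.35)(1.00) = 0.3500
  C_32 = −[(1.00)(0.00) − (-0.35)(-0.30)] = 0.1050
  C_33 = (1.00)(1.00) − (-0.15)(-0.30) = 0.9550
det(I−A) = Σ_j (I−A)_1j·C_1j = (1.00)(0.7000) + (-0.15)(0.2100) + (-0.35)(0.3400) = 0.5495
adj(I−A) = Cᵀ =
  [ 0.7000   0.2100   0.3500]
  [ 0.2100   0.6125   0.1050]
  [ 0.3400   0.3375   0.9550]
(I − A)⁻¹ = adj(I−A) / det(I−A) ≈
  [   1.2739     0.3822     0.6369]
  [   0.3822     1.1146     0.1911]
  [   0.6187     0.6142     1.7379]
x = (I − A)⁻¹ d = adj(I−A)·d / det(I−A), with det(I−A) = 0.5495:
  x_1 = (0.7000·240 + 0.2100·600 + 0.3500·200) / 0.5495 = 364.00 / 0.5495 ≈ 662.42
  x_2 = (0.2100·240 + 0.6125·600 + 0.1050·200) / 0.5495 = 438.90 / 0.5495 ≈ 798.73
  x_3 = (0.3400·240 + 0.3375·600 + 0.9550·200) / 0.5495 = 475.10 / 0.5495 ≈ 864.60

x_1 = 662.42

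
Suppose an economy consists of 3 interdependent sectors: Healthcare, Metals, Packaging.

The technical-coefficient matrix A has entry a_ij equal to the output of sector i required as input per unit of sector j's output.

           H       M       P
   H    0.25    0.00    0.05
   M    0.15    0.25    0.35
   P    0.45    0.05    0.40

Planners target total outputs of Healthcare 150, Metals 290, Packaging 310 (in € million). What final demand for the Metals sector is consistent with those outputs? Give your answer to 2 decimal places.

d_M = 86.50

I − A =
  [   0.75     0.00    -0.05]
  [  -0.15     0.75    -0.35]
  [  -0.45    -0.05     0.60]
d = (I − A) x:
  d_H = (+0.75)·150 + (+0.00)·290 + (-0.05)·310 = 97.00
  d_M = (-0.15)·150 + (+0.75)·290 + (-0.35)·310 = 86.50
  d_P = (-0.45)·150 + (-0.05)·290 + (+0.60)·310 = 104.00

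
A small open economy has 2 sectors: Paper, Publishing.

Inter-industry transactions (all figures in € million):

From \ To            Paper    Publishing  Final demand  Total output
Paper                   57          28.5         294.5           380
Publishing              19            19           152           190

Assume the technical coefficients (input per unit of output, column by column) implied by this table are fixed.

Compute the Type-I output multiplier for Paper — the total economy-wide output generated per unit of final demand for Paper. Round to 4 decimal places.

m_1 = 1.2541

Technical coefficients a_ij = z_ij / X_j:
  a_11 = 57/380 = 0.15, a_21 = 19/380 = 0.05
  a_12 = 28.5/190 = 0.15, a_22 = 19/190 = 0.10
I − A =
  [   0.85    -0.15]
  [  -0.05     0.90]
det(I−A) = (0.85)(0.90) − (-0.15)(-0.05) = 0.7575
adj(I−A) = [[0.90, 0.15], [0.05, 0.85]]
(I − A)⁻¹ = adj(I−A) / det(I−A) ≈
  [   1.18812     0.19802]
  [   0.06601     1.12211]
The output multiplier for sector j is the column-j sum of the Leontief inverse (I − A)⁻¹ = adj(I−A) / det(I−A).
Column 1 of adj(I−A): (0.90, 0.05); det(I−A) = 0.7575.
m_1 = (0.90 + 0.05) / 0.7575 = 0.95 / 0.7575 ≈ 1.2541.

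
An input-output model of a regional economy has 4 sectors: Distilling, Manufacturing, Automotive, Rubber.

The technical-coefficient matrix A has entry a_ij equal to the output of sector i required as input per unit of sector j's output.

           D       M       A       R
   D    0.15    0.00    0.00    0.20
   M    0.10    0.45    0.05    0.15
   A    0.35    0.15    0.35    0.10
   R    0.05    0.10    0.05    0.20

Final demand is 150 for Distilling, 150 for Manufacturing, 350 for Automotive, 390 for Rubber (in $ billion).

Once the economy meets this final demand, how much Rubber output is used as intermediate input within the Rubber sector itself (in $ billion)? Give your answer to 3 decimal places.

z_RR = 128.315

I − A =
  [   0.85     0.00     0.00    -0.20]
  [  -0.10     0.55    -0.05    -0.15]
  [  -0.35    -0.15     0.65    -0.10]
  [  -0.05    -0.10    -0.05     0.80]
Compute the cofactors C_ij = (−1)^(i+j)·(3×3 minor ij) of I−A; the adjugate is their transpose:
adj(I−A) = Cᵀ =
  [ 0.265875   0.014500   0.006500   0.070000]
  [ 0.073250   0.427750   0.040875   0.103625]
  [ 0.165625   0.116000   0.353750   0.107375]
  [ 0.036125   0.061625   0.027625   0.297500]
det(I−A) = Σ_j (I−A)_1j·C_1j = (0.85)(0.265875) + (0.00)(0.073250) + (0.00)(0.165625) + (-0.20)(0.036125) = 0.21876875
(I − A)⁻¹ = adj(I−A) / det(I−A) ≈
  [   1.2153     0.0663     0.0297     0.3200]
  [   0.3348     1.9553     0.1868     0.4737]
  [   0.7571     0.5302     1.6170     0.4908]
  [   0.1651     0.2817     0.1263     1.3599]
First solve x = (I − A)⁻¹ d = adj(I−A)·d / det(I−A); in particular x_R = (0.036125·150 + 0.061625·150 + 0.027625·350 + 0.297500·390) / 0.21876875 = 140.35625 / 0.21876875 ≈ 641.57358.
Intermediate flow from R to R: z_RR = a_RR · x_R = 0.20 × 140.35625 / 0.21876875 = 28.07125 / 0.21876875 ≈ 128.315.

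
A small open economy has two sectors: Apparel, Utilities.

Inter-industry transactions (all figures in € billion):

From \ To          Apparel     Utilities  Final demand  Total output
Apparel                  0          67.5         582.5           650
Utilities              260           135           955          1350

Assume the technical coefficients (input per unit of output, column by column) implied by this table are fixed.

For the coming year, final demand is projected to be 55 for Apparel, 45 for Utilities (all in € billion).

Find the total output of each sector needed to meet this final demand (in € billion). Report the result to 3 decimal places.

Technical coefficients a_ij = z_ij / X_j:
  a_11 = 0/650 = 0.00, a_21 = 260/650 = 0.40
  a_12 = 67.5/1350 = 0.05, a_22 = 135/1350 = 0.10
I − A =
  [   1.00    -0.05]
  [  -0.40     0.90]
det(I−A) = (1.00)(0.90) − (-0.05)(-0.40) = 0.8800
adj(I−A) = [[0.90, 0.05], [0.40, 1.00]]
(I − A)⁻¹ = adj(I−A) / det(I−A) ≈
  [   1.0227     0.0568]
  [   0.4545     1.1364]
x = (I − A)⁻¹ d = adj(I−A)·d / det(I−A), with det(I−A) = 0.8800:
  x_1 = (0.90·55 + 0.05·45) / 0.8800 = 51.75 / 0.8800 ≈ 58.807
  x_2 = (0.40·55 + 1.00·45) / 0.8800 = 67.00 / 0.8800 ≈ 76.136

x_1 = 58.807, x_2 = 76.136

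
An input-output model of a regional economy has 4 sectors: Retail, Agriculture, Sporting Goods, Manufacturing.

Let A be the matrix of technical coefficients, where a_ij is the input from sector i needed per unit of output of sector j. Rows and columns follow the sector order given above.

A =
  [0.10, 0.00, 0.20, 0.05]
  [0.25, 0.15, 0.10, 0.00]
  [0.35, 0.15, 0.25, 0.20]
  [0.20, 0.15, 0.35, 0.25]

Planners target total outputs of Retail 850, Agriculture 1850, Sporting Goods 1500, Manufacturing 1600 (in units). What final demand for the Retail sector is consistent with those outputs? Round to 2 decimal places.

d_1 = 385.00

I − A =
  [   0.90     0.00    -0.20    -0.05]
  [  -0.25     0.85    -0.10     0.00]
  [  -0.35    -0.15     0.75    -0.20]
  [  -0.20    -0.15    -0.35     0.75]
d = (I − A) x:
  d_1 = (+0.90)·850 + (+0.00)·1850 + (-0.20)·1500 + (-0.05)·1600 = 385.00
  d_2 = (-0.25)·850 + (+0.85)·1850 + (-0.10)·1500 + (+0.00)·1600 = 1210.00
  d_3 = (-0.35)·850 + (-0.15)·1850 + (+0.75)·1500 + (-0.20)·1600 = 230.00
  d_4 = (-0.20)·850 + (-0.15)·1850 + (-0.35)·1500 + (+0.75)·1600 = 227.50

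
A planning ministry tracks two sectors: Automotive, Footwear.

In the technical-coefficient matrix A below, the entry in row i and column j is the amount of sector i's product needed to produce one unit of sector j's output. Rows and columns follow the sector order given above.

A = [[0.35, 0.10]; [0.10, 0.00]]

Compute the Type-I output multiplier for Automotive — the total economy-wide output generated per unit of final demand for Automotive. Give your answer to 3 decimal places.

m_A = 1.719

I − A =
  [   0.65    -0.10]
  [  -0.10     1.00]
det(I−A) = (0.65)(1.00) − (-0.10)(-0.10) = 0.6400
adj(I−A) = [[1.00, 0.10], [0.10, 0.65]]
(I − A)⁻¹ = adj(I−A) / det(I−A) ≈
  [   1.5625     0.1563]
  [   0.1563     1.0156]
The output multiplier for sector j is the column-j sum of the Leontief inverse (I − A)⁻¹ = adj(I−A) / det(I−A).
Column A of adj(I−A): (1.00, 0.10); det(I−A) = 0.6400.
m_A = (1.00 + 0.10) / 0.6400 = 1.10 / 0.6400 ≈ 1.719.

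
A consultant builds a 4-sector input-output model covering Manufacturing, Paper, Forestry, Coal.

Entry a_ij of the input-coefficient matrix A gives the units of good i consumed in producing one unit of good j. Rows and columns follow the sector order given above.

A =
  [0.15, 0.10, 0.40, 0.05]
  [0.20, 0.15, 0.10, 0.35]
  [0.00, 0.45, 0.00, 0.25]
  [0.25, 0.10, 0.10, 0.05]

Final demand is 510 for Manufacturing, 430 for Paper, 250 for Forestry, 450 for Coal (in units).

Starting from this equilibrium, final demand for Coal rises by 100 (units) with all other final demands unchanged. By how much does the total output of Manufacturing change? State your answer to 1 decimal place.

I − A =
  [   0.85    -0.10    -0.40    -0.05]
  [  -0.20     0.85    -0.10    -0.35]
  [   0.00    -0.45     1.00    -0.25]
  [  -0.25    -0.10    -0.10     0.95]
Compute the cofactors C_ij = (−1)^(i+j)·(3×3 minor ij) of I−A; the adjugate is their transpose:
adj(I−A) = Cᵀ =
  [ 0.69025   0.28075   0.32675   0.22575]
  [ 0.27875   0.74875   0.22125   0.34875]
  [ 0.18300   0.38525   0.61725   0.31400]
  [ 0.23025   0.19325   0.17425   0.62825]
det(I−A) = Σ_j (I−A)_1j·C_1j = (0.85)(0.69025) + (-0.10)(0.27875) + (-0.40)(0.18300) + (-0.05)(0.23025) = 0.474125
(I − A)⁻¹ = adj(I−A) / det(I−A) ≈
  [   1.4558     0.5921     0.6892     0.4761]
  [   0.5879     1.5792     0.4666     0.7356]
  [   0.3860     0.8125     1.3019     0.6623]
  [   0.4856     0.4076     0.3675     1.3251]
Δx = (I − A)⁻¹ Δd with Δd having +100 in the Coal component and 0 elsewhere.
So Δx_1 = L_14 · (+100), where L_14 = adj(I−A)_14 / det(I−A) = 0.22575 / 0.474125.
Δx_1 = 0.22575 × (+100) / 0.474125 = 22.575 / 0.474125 ≈ 47.6.

Δx_1 = 47.6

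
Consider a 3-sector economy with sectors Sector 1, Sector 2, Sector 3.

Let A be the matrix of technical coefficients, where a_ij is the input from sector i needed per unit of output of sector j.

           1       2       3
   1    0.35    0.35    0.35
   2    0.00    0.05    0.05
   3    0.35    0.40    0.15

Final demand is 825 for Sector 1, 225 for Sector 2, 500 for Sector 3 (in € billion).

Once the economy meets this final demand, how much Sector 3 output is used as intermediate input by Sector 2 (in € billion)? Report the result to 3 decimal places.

I − A =
  [   0.65    -0.35    -0.35]
  [   0.00     0.95    -0.05]
  [  -0.35    -0.40     0.85]
Cofactors of I−A, C_ij = (−1)^(i+j)·(minor ij) (rows/columns in the sector order above):
  C_11 = (0.95)(0.85) − (-0.05)(-0.40) = 0.7875
  C_12 = −[(0.00)(0.85) − (-0.05)(-0.35)] = 0.0175
  C_13 = (0.00)(-0.40) − (0.95)(-0.35) = 0.3325
  C_21 = −[(-0.35)(0.85) − (-0.35)(-0.40)] = 0.4375
  C_22 = (0.65)(0.85) − (-0.35)(-0.35) = 0.4300
  C_23 = −[(0.65)(-0.40) − (-0.35)(-0.35)] = 0.3825
  C_31 = (-0.35)(-0.05) − (-0.35)(0.95) = 0.3500
  C_32 = −[(0.65)(-0.05) − (-0.35)(0.00)] = 0.0325
  C_33 = (0.65)(0.95) − (-0.35)(0.00) = 0.6175
det(I−A) = Σ_j (I−A)_1j·C_1j = (0.65)(0.7875) + (-0.35)(0.0175) + (-0.35)(0.3325) = 0.389375
adj(I−A) = Cᵀ =
  [ 0.7875   0.4375   0.3500]
  [ 0.0175   0.4300   0.0325]
  [ 0.3325   0.3825   0.6175]
(I − A)⁻¹ = adj(I−A) / det(I−A) ≈
  [   2.0225     1.1236     0.8989]
  [   0.0449     1.1043     0.0835]
  [   0.8539     0.9823     1.5859]
First solve x = (I − A)⁻¹ d = adj(I−A)·d / det(I−A); in particular x_2 = (0.0175·825 + 0.4300·225 + 0.0325·500) / 0.389375 = 127.4375 / 0.389375 ≈ 327.28732.
Intermediate flow from 3 to 2: z_32 = a_32 · x_2 = 0.40 × 127.4375 / 0.389375 = 50.975 / 0.389375 ≈ 130.915.

z_32 = 130.915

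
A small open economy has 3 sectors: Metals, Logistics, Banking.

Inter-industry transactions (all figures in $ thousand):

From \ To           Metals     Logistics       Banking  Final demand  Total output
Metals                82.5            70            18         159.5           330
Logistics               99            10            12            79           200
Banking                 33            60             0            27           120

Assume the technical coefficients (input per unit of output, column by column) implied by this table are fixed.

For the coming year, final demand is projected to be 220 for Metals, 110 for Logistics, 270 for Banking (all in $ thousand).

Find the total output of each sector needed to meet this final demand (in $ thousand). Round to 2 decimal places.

x_M = 530.52, x_L = 327.67, x_B = 421.35

Technical coefficients a_ij = z_ij / X_j:
  a_MM = 82.5/330 = 0.25, a_LM = 99/330 = 0.30, a_BM = 33/330 = 0.10
  a_ML = 70/200 = 0.35, a_LL = 10/200 = 0.05, a_BL = 60/200 = 0.30
  a_MB = 18/120 = 0.15, a_LB = 12/120 = 0.10, a_BB = 0/120 = 0.00
I − A =
  [   0.75    -0.35    -0.15]
  [  -0.30     0.95    -0.10]
  [  -0.10    -0.30     1.00]
Cofactors of I−A, C_ij = (−1)^(i+j)·(minor ij) (rows/columns in the sector order above):
  C_11 = (0.95)(1.00) − (-0.10)(-0.30) = 0.9200
  C_12 = −[(-0.30)(1.00) − (-0.10)(-0.10)] = 0.3100
  C_13 = (-0.30)(-0.30) − (0.95)(-0.10) = 0.1850
  C_21 = −[(-0.35)(1.00) − (-0.15)(-0.30)] = 0.3950
  C_22 = (0.75)(1.00) − (-0.15)(-0.10) = 0.7350
  C_23 = −[(0.75)(-0.30) − (-0.35)(-0.10)] = 0.2600
  C_31 = (-0.35)(-0.10) − (-0.15)(0.95) = 0.1775
  C_32 = −[(0.75)(-0.10) − (-0.15)(-0.30)] = 0.1200
  C_33 = (0.75)(0.95) − (-0.35)(-0.30) = 0.6075
det(I−A) = Σ_j (I−A)_1j·C_1j = (0.75)(0.9200) + (-0.35)(0.3100) + (-0.15)(0.1850) = 0.55375
adj(I−A) = Cᵀ =
  [ 0.9200   0.3950   0.1775]
  [ 0.3100   0.7350   0.1200]
  [ 0.1850   0.2600   0.6075]
(I − A)⁻¹ = adj(I−A) / det(I−A) ≈
  [   1.6614     0.7133     0.3205]
  [   0.5598     1.3273     0.2167]
  [   0.3341     0.4695     1.0971]
x = (I − A)⁻¹ d = adj(I−A)·d / det(I−A), with det(I−A) = 0.55375:
  x_M = (0.9200·220 + 0.3950·110 + 0.1775·270) / 0.55375 = 293.775 / 0.55375 ≈ 530.52
  x_L = (0.3100·220 + 0.7350·110 + 0.1200·270) / 0.55375 = 181.45 / 0.55375 ≈ 327.67
  x_B = (0.1850·220 + 0.2600·110 + 0.6075·270) / 0.55375 = 233.325 / 0.55375 ≈ 421.35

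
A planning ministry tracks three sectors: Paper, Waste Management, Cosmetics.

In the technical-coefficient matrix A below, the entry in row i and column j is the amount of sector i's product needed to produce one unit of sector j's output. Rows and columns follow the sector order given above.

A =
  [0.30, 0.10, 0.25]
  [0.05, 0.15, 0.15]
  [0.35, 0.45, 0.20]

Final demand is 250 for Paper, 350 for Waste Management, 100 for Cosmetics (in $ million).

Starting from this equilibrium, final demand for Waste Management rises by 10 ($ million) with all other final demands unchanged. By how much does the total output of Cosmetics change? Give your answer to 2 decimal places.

Δx_3 = 10.31

I − A =
  [   0.70    -0.10    -0.25]
  [  -0.05     0.85    -0.15]
  [  -0.35    -0.45     0.80]
Cofactors of I−A, C_ij = (−1)^(i+j)·(minor ij) (rows/columns in the sector order above):
  C_11 = (0.85)(0.80) − (-0.15)(-0.45) = 0.6125
  C_12 = −[(-0.05)(0.80) − (-0.15)(-0.35)] = 0.0925
  C_13 = (-0.05)(-0.45) − (0.85)(-0.35) = 0.3200
  C_21 = −[(-0.10)(0.80) − (-0.25)(-0.45)] = 0.1925
  C_22 = (0.70)(0.80) − (-0.25)(-0.35) = 0.4725
  C_23 = −[(0.70)(-0.45) − (-0.10)(-0.35)] = 0.3500
  C_31 = (-0.10)(-0.15) − (-0.25)(0.85) = 0.2275
  C_32 = −[(0.70)(-0.15) − (-0.25)(-0.05)] = 0.1175
  C_33 = (0.70)(0.85) − (-0.10)(-0.05) = 0.5900
det(I−A) = Σ_j (I−A)_1j·C_1j = (0.70)(0.6125) + (-0.10)(0.0925) + (-0.25)(0.3200) = 0.3395
adj(I−A) = Cᵀ =
  [ 0.6125   0.1925   0.2275]
  [ 0.0925   0.4725   0.1175]
  [ 0.3200   0.3500   0.5900]
(I − A)⁻¹ = adj(I−A) / det(I−A) ≈
  [   1.8041     0.5670     0.6701]
  [   0.2725     1.3918     0.3461]
  [   0.9426     1.0309     1.7378]
Δx = (I − A)⁻¹ Δd with Δd having +10 in the Waste Management component and 0 elsewhere.
So Δx_3 = L_32 · (+10), where L_32 = adj(I−A)_32 / det(I−A) = 0.3500 / 0.3395.
Δx_3 = 0.3500 × (+10) / 0.3395 = 3.50 / 0.3395 ≈ 10.31.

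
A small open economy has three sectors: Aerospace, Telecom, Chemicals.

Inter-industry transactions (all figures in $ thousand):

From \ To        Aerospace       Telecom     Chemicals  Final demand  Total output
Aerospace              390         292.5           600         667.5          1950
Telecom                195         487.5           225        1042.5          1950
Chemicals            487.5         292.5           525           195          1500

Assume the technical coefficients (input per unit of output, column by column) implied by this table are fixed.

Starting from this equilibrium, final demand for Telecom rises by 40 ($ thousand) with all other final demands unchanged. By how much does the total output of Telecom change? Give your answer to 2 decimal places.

Technical coefficients a_ij = z_ij / X_j:
  a_AA = 390/1950 = 0.20, a_TA = 195/1950 = 0.10, a_CA = 487.5/1950 = 0.25
  a_AT = 292.5/1950 = 0.15, a_TT = 487.5/1950 = 0.25, a_CT = 292.5/1950 = 0.15
  a_AC = 600/1500 = 0.40, a_TC = 225/1500 = 0.15, a_CC = 525/1500 = 0.35
I − A =
  [   0.80    -0.15    -0.40]
  [  -0.10     0.75    -0.15]
  [  -0.25    -0.15     0.65]
Cofactors of I−A, C_ij = (−1)^(i+j)·(minor ij) (rows/columns in the sector order above):
  C_11 = (0.75)(0.65) − (-0.15)(-0.15) = 0.4650
  C_12 = −[(-0.10)(0.65) − (-0.15)(-0.25)] = 0.1025
  C_13 = (-0.10)(-0.15) − (0.75)(-0.25) = 0.2025
  C_21 = −[(-0.15)(0.65) − (-0.40)(-0.15)] = 0.1575
  C_22 = (0.80)(0.65) − (-0.40)(-0.25) = 0.4200
  C_23 = −[(0.80)(-0.15) − (-0.15)(-0.25)] = 0.1575
  C_31 = (-0.15)(-0.15) − (-0.40)(0.75) = 0.3225
  C_32 = −[(0.80)(-0.15) − (-0.40)(-0.10)] = 0.1600
  C_33 = (0.80)(0.75) − (-0.15)(-0.10) = 0.5850
det(I−A) = Σ_j (I−A)_1j·C_1j = (0.80)(0.4650) + (-0.15)(0.1025) + (-0.40)(0.2025) = 0.275625
adj(I−A) = Cᵀ =
  [ 0.4650   0.1575   0.3225]
  [ 0.1025   0.4200   0.1600]
  [ 0.2025   0.1575   0.5850]
(I − A)⁻¹ = adj(I−A) / det(I−A) ≈
  [   1.6871     0.5714     1.1701]
  [   0.3719     1.5238     0.5805]
  [   0.7347     0.5714     2.1224]
Δx = (I − A)⁻¹ Δd with Δd having +40 in the Telecom component and 0 elsewhere.
So Δx_T = L_TT · (+40), where L_TT = adj(I−A)_TT / det(I−A) = 0.4200 / 0.275625.
Δx_T = 0.4200 × (+40) / 0.275625 = 16.80 / 0.275625 ≈ 60.95.

Δx_T = 60.95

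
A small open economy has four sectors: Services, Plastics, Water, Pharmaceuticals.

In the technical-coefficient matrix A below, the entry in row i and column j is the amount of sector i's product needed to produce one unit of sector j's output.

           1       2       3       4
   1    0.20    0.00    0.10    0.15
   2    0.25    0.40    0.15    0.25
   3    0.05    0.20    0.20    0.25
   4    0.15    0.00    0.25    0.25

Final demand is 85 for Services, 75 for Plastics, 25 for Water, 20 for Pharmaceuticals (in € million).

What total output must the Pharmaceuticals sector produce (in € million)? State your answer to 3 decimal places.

I − A =
  [   0.80     0.00    -0.10    -0.15]
  [  -0.25     0.60    -0.15    -0.25]
  [  -0.05    -0.20     0.80    -0.25]
  [  -0.15     0.00    -0.25     0.75]
Compute the cofactors C_ij = (−1)^(i+j)·(3×3 minor ij) of I−A; the adjugate is their transpose:
adj(I−A) = Cᵀ =
  [ 0.287500   0.022500   0.067500   0.087500]
  [ 0.178750   0.402625   0.168500   0.226125]
  [ 0.090000   0.115500   0.346500   0.172000]
  [ 0.087500   0.043000   0.129000   0.352000]
det(I−A) = Σ_j (I−A)_1j·C_1j = (0.80)(0.287500) + (0.00)(0.178750) + (-0.10)(0.090000) + (-0.15)(0.087500) = 0.207875
(I − A)⁻¹ = adj(I−A) / det(I−A) ≈
  [   1.3830     0.1082     0.3247     0.4209]
  [   0.8599     1.9369     0.8106     1.0878]
  [   0.4330     0.5556     1.6669     0.8274]
  [   0.4209     0.2069     0.6206     1.6933]
x = (I − A)⁻¹ d = adj(I−A)·d / det(I−A), with det(I−A) = 0.207875:
  x_1 = (0.287500·85 + 0.022500·75 + 0.067500·25 + 0.087500·20) / 0.207875 = 29.5625 / 0.207875 ≈ 142.213
  x_2 = (0.178750·85 + 0.402625·75 + 0.168500·25 + 0.226125·20) / 0.207875 = 54.125625 / 0.207875 ≈ 260.376
  x_3 = (0.090000·85 + 0.115500·75 + 0.346500·25 + 0.172000·20) / 0.207875 = 28.415 / 0.207875 ≈ 136.693
  x_4 = (0.087500·85 + 0.043000·75 + 0.129000·25 + 0.352000·20) / 0.207875 = 20.9275 / 0.207875 ≈ 100.673

x_4 = 100.673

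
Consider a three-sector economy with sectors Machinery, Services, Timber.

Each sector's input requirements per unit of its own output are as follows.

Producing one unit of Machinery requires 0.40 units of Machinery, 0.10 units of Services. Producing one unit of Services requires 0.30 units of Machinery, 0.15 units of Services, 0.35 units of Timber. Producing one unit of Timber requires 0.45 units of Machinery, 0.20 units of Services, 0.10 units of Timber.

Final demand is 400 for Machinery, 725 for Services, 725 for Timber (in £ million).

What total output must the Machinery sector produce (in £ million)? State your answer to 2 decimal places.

x_M = 2428.19

I − A =
  [   0.60    -0.30    -0.45]
  [  -0.10     0.85    -0.20]
  [   0.00    -0.35     0.90]
Cofactors of I−A, C_ij = (−1)^(i+j)·(minor ij) (rows/columns in the sector order above):
  C_11 = (0.85)(0.90) − (-0.20)(-0.35) = 0.6950
  C_12 = −[(-0.10)(0.90) − (-0.20)(0.00)] = 0.0900
  C_13 = (-0.10)(-0.35) − (0.85)(0.00) = 0.0350
  C_21 = −[(-0.30)(0.90) − (-0.45)(-0.35)] = 0.4275
  C_22 = (0.60)(0.90) − (-0.45)(0.00) = 0.5400
  C_23 = −[(0.60)(-0.35) − (-0.30)(0.00)] = 0.2100
  C_31 = (-0.30)(-0.20) − (-0.45)(0.85) = 0.4425
  C_32 = −[(0.60)(-0.20) − (-0.45)(-0.10)] = 0.1650
  C_33 = (0.60)(0.85) − (-0.30)(-0.10) = 0.4800
det(I−A) = Σ_j (I−A)_1j·C_1j = (0.60)(0.6950) + (-0.30)(0.0900) + (-0.45)(0.0350) = 0.37425
adj(I−A) = Cᵀ =
  [ 0.6950   0.4275   0.4425]
  [ 0.0900   0.5400   0.1650]
  [ 0.0350   0.2100   0.4800]
(I − A)⁻¹ = adj(I−A) / det(I−A) ≈
  [   1.8570     1.1423     1.1824]
  [   0.2405     1.4429     0.4409]
  [   0.0935     0.5611     1.2826]
x = (I − A)⁻¹ d = adj(I−A)·d / det(I−A), with det(I−A) = 0.37425:
  x_M = (0.6950·400 + 0.4275·725 + 0.4425·725) / 0.37425 = 908.75 / 0.37425 ≈ 2428.19
  x_S = (0.0900·400 + 0.5400·725 + 0.1650·725) / 0.37425 = 547.125 / 0.37425 ≈ 1461.92
  x_T = (0.0350·400 + 0.2100·725 + 0.4800·725) / 0.37425 = 514.25 / 0.37425 ≈ 1374.08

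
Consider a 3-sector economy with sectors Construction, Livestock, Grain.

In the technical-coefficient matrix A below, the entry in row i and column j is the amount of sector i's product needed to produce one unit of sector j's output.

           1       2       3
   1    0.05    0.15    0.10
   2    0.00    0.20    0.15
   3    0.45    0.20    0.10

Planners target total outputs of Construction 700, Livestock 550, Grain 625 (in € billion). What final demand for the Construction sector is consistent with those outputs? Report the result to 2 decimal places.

d_1 = 520.00

I − A =
  [   0.95    -0.15    -0.10]
  [   0.00     0.80    -0.15]
  [  -0.45    -0.20     0.90]
d = (I − A) x:
  d_1 = (+0.95)·700 + (-0.15)·550 + (-0.10)·625 = 520.00
  d_2 = (+0.00)·700 + (+0.80)·550 + (-0.15)·625 = 346.25
  d_3 = (-0.45)·700 + (-0.20)·550 + (+0.90)·625 = 137.50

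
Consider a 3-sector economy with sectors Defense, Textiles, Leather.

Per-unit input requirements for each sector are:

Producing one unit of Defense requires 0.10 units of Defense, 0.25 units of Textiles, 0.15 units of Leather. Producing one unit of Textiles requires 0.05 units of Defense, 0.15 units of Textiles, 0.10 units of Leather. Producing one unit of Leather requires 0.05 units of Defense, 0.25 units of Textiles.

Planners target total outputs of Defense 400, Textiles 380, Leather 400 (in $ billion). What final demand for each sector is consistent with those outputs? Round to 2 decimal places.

d_1 = 321.00, d_2 = 123.00, d_3 = 302.00

I − A =
  [   0.90    -0.05    -0.05]
  [  -0.25     0.85    -0.25]
  [  -0.15    -0.10     1.00]
d = (I − A) x:
  d_1 = (+0.90)·400 + (-0.05)·380 + (-0.05)·400 = 321.00
  d_2 = (-0.25)·400 + (+0.85)·380 + (-0.25)·400 = 123.00
  d_3 = (-0.15)·400 + (-0.10)·380 + (+1.00)·400 = 302.00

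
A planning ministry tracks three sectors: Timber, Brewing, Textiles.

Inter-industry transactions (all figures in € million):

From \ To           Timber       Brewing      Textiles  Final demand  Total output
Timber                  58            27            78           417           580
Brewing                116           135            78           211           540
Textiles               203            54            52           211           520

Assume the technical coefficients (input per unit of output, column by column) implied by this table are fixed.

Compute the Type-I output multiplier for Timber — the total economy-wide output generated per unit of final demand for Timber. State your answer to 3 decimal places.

m_1 = 2.176

Technical coefficients a_ij = z_ij / X_j:
  a_11 = 58/580 = 0.10, a_21 = 116/580 = 0.20, a_31 = 203/580 = 0.35
  a_12 = 27/540 = 0.05, a_22 = 135/540 = 0.25, a_32 = 54/540 = 0.10
  a_13 = 78/520 = 0.15, a_23 = 78/520 = 0.15, a_33 = 52/520 = 0.10
I − A =
  [   0.90    -0.05    -0.15]
  [  -0.20     0.75    -0.15]
  [  -0.35    -0.10     0.90]
Cofactors of I−A, C_ij = (−1)^(i+j)·(minor ij) (rows/columns in the sector order above):
  C_11 = (0.75)(0.90) − (-0.15)(-0.10) = 0.6600
  C_12 = −[(-0.20)(0.90) − (-0.15)(-0.35)] = 0.2325
  C_13 = (-0.20)(-0.10) − (0.75)(-0.35) = 0.2825
  C_21 = −[(-0.05)(0.90) − (-0.15)(-0.10)] = 0.0600
  C_22 = (0.90)(0.90) − (-0.15)(-0.35) = 0.7575
  C_23 = −[(0.90)(-0.10) − (-0.05)(-0.35)] = 0.1075
  C_31 = (-0.05)(-0.15) − (-0.15)(0.75) = 0.1200
  C_32 = −[(0.90)(-0.15) − (-0.15)(-0.20)] = 0.1650
  C_33 = (0.90)(0.75) − (-0.05)(-0.20) = 0.6650
det(I−A) = Σ_j (I−A)_1j·C_1j = (0.90)(0.6600) + (-0.05)(0.2325) + (-0.15)(0.2825) = 0.5400
adj(I−A) = Cᵀ =
  [ 0.6600   0.0600   0.1200]
  [ 0.2325   0.7575   0.1650]
  [ 0.2825   0.1075   0.6650]
(I − A)⁻¹ = adj(I−A) / det(I−A) ≈
  [   1.2222     0.1111     0.2222]
  [   0.4306     1.4028     0.3056]
  [   0.5231     0.1991     1.2315]
The output multiplier for sector j is the column-j sum of the Leontief inverse (I − A)⁻¹ = adj(I−A) / det(I−A).
Column 1 of adj(I−A): (0.6600, 0.2325, 0.2825); det(I−A) = 0.5400.
m_1 = (0.6600 + 0.2325 + 0.2825) / 0.5400 = 1.175 / 0.5400 ≈ 2.176.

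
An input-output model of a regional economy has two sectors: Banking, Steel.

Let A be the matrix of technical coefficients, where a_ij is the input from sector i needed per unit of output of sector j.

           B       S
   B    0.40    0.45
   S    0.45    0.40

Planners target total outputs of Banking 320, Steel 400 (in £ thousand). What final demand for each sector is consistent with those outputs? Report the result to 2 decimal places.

I − A =
  [   0.60    -0.45]
  [  -0.45     0.60]
d = (I − A) x:
  d_B = (+0.60)·320 + (-0.45)·400 = 12.00
  d_S = (-0.45)·320 + (+0.60)·400 = 96.00

d_B = 12.00, d_S = 96.00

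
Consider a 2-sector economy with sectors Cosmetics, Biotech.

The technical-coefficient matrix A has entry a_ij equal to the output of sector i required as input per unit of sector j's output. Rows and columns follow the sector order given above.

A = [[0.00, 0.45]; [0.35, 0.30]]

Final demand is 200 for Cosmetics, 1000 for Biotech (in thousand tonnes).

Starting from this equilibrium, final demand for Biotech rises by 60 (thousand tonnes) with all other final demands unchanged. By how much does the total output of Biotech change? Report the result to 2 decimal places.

I − A =
  [   1.00    -0.45]
  [  -0.35     0.70]
det(I−A) = (1.00)(0.70) − (-0.45)(-0.35) = 0.5425
adj(I−A) = [[0.70, 0.45], [0.35, 1.00]]
(I − A)⁻¹ = adj(I−A) / det(I−A) ≈
  [   1.2903     0.8295]
  [   0.6452     1.8433]
Δx = (I − A)⁻¹ Δd with Δd having +60 in the Biotech component and 0 elsewhere.
So Δx_B = L_BB · (+60), where L_BB = adj(I−A)_BB / det(I−A) = 1.00 / 0.5425.
Δx_B = 1.00 × (+60) / 0.5425 = 60.00 / 0.5425 ≈ 110.60.

Δx_B = 110.60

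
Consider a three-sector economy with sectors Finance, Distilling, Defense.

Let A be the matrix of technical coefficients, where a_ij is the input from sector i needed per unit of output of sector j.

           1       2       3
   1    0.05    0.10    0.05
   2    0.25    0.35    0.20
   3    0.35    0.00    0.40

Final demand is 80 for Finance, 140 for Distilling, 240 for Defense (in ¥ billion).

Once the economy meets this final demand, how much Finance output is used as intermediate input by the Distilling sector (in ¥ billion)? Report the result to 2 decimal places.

I − A =
  [   0.95    -0.10    -0.05]
  [  -0.25     0.65    -0.20]
  [  -0.35     0.00     0.60]
Cofactors of I−A, C_ij = (−1)^(i+j)·(minor ij) (rows/columns in the sector order above):
  C_11 = (0.65)(0.60) − (-0.20)(0.00) = 0.3900
  C_12 = −[(-0.25)(0.60) − (-0.20)(-0.35)] = 0.2200
  C_13 = (-0.25)(0.00) − (0.65)(-0.35) = 0.2275
  C_21 = −[(-0.10)(0.60) − (-0.05)(0.00)] = 0.0600
  C_22 = (0.95)(0.60) − (-0.05)(-0.35) = 0.5525
  C_23 = −[(0.95)(0.00) − (-0.10)(-0.35)] = 0.0350
  C_31 = (-0.10)(-0.20) − (-0.05)(0.65) = 0.0525
  C_32 = −[(0.95)(-0.20) − (-0.05)(-0.25)] = 0.2025
  C_33 = (0.95)(0.65) − (-0.10)(-0.25) = 0.5925
det(I−A) = Σ_j (I−A)_1j·C_1j = (0.95)(0.3900) + (-0.10)(0.2200) + (-0.05)(0.2275) = 0.337125
adj(I−A) = Cᵀ =
  [ 0.3900   0.0600   0.0525]
  [ 0.2200   0.5525   0.2025]
  [ 0.2275   0.0350   0.5925]
(I − A)⁻¹ = adj(I−A) / det(I−A) ≈
  [   1.1568     0.1780     0.1557]
  [   0.6526     1.6389     0.6007]
  [   0.6748     0.1038     1.7575]
First solve x = (I − A)⁻¹ d = adj(I−A)·d / det(I−A); in particular x_2 = (0.2200·80 + 0.5525·140 + 0.2025·240) / 0.337125 = 143.55 / 0.337125 ≈ 425.8065.
Intermediate flow from 1 to 2: z_12 = a_12 · x_2 = 0.10 × 143.55 / 0.337125 = 14.355 / 0.337125 ≈ 42.58.

z_12 = 42.58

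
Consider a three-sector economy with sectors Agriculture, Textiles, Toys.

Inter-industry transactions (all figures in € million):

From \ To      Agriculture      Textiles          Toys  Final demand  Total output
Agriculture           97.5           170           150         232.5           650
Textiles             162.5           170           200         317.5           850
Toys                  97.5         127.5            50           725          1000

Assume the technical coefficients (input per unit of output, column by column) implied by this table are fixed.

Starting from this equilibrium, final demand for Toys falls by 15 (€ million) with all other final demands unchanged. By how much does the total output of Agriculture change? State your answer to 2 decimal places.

Δx_1 = -4.42

Technical coefficients a_ij = z_ij / X_j:
  a_11 = 97.5/650 = 0.15, a_21 = 162.5/650 = 0.25, a_31 = 97.5/650 = 0.15
  a_12 = 170/850 = 0.20, a_22 = 170/850 = 0.20, a_32 = 127.5/850 = 0.15
  a_13 = 150/1000 = 0.15, a_23 = 200/1000 = 0.20, a_33 = 50/1000 = 0.05
I − A =
  [   0.85    -0.20    -0.15]
  [  -0.25     0.80    -0.20]
  [  -0.15    -0.15     0.95]
Cofactors of I−A, C_ij = (−1)^(i+j)·(minor ij) (rows/columns in the sector order above):
  C_11 = (0.80)(0.95) − (-0.20)(-0.15) = 0.7300
  C_12 = −[(-0.25)(0.95) − (-0.20)(-0.15)] = 0.2675
  C_13 = (-0.25)(-0.15) − (0.80)(-0.15) = 0.1575
  C_21 = −[(-0.20)(0.95) − (-0.15)(-0.15)] = 0.2125
  C_22 = (0.85)(0.95) − (-0.15)(-0.15) = 0.7850
  C_23 = −[(0.85)(-0.15) − (-0.20)(-0.15)] = 0.1575
  C_31 = (-0.20)(-0.20) − (-0.15)(0.80) = 0.1600
  C_32 = −[(0.85)(-0.20) − (-0.15)(-0.25)] = 0.2075
  C_33 = (0.85)(0.80) − (-0.20)(-0.25) = 0.6300
det(I−A) = Σ_j (I−A)_1j·C_1j = (0.85)(0.7300) + (-0.20)(0.2675) + (-0.15)(0.1575) = 0.543375
adj(I−A) = Cᵀ =
  [ 0.7300   0.2125   0.1600]
  [ 0.2675   0.7850   0.2075]
  [ 0.1575   0.1575   0.6300]
(I − A)⁻¹ = adj(I−A) / det(I−A) ≈
  [   1.3435     0.3911     0.2945]
  [   0.4923     1.4447     0.3819]
  [   0.2899     0.2899     1.1594]
Δx = (I − A)⁻¹ Δd with Δd having -15 in the Toys component and 0 elsewhere.
So Δx_1 = L_13 · (-15), where L_13 = adj(I−A)_13 / det(I−A) = 0.1600 / 0.543375.
Δx_1 = 0.1600 × (-15) / 0.543375 = -2.40 / 0.543375 ≈ -4.42.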